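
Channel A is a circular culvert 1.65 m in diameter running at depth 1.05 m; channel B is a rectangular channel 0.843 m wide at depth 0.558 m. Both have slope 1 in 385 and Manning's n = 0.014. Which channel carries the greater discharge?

channel A

Channel A: For a circular section of diameter D = 1.65 m at depth y = 1.05 m, the central angle is θ = 2 arccos(1 − 2y/D) = 3.694 rad. Then A = (D²/8)(θ − sin θ) = 1.436 m² and P = Dθ/2 = 3.048 m. Hydraulic radius R = A/P = 1.436/3.048 = 0.4711 m. Q_A = (1/0.014)·1.436·0.4711^(2/3)·√0.002597 = 3.164 m³/s.
Channel B: Flow area A = b·y = 0.843 × 0.558 = 0.4704 m². Wetted perimeter P = b + 2y = 0.843 + 2×0.558 = 1.959 m. Hydraulic radius R = A/P = 0.4704/1.959 = 0.2401 m. Q_B = (1/0.014)·0.4704·0.2401^(2/3)·√0.002597 = 0.6615 m³/s.
Q_A = 3.164 m³/s vs Q_B = 0.6615 m³/s, so channel A carries more.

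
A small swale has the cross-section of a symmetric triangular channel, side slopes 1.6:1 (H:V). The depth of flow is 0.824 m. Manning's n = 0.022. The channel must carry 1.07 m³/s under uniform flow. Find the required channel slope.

S = 0.00191

For a triangular section with side slope z = 1.6: A = zy² = 1.6×0.824² = 1.086 m²; P = 2y√(1+z²) = 2×0.824×1.887 = 3.109 m.
Hydraulic radius R = A/P = 1.086/3.109 = 0.3494 m.
From Manning's equation, S = [nQ / (1 A R^(2/3))]² = [0.022 × 1.07 / (1 × 1.086 × 0.3494^(2/3))]² = 0.00191.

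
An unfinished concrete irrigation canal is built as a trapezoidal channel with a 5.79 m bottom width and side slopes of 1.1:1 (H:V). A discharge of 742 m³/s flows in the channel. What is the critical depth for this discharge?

y_c = 7.63 m

At critical depth, Q² T / (g A³) = 1, i.e. A³/T = Q²/g = 742²/9.81 = 56120.
Trying y = 5.69 m: A³/T = 17600 — too small.
Trying y = 8.31 m: A³/T = 79350 — too large.
Trying y = 7.63 m: A³/T = 56130 — matches.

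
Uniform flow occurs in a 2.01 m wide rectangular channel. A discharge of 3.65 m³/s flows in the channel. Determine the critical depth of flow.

y_c = 0.695 m

For a rectangular channel, critical depth y_c = (q²/g)^(1/3) where q = Q/b = 3.65/2.01 = 1.816 m²/s.
So y_c = (1.816²/9.81)^(1/3) = 0.695 m.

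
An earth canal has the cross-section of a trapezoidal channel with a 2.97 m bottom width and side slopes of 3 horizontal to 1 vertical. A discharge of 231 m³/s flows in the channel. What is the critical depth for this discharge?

At critical depth, Q² T / (g A³) = 1, i.e. A³/T = Q²/g = 231²/9.81 = 5439.
At y = 2.72 m: A³/T = 1438 — short.
At y = 3.68 m: A³/T = 5471 — matches.

y_c = 3.68 m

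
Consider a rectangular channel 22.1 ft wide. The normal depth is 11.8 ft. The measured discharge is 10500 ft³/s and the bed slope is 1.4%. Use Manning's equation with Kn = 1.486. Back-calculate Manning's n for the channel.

Flow area A = b·y = 22.1 × 11.8 = 260.8 ft². Wetted perimeter P = b + 2y = 22.1 + 2×11.8 = 45.7 ft.
Hydraulic radius R = A/P = 260.8/45.7 = 5.706 ft.
Rearranging Manning's equation: n = (1.486/Q) A R^(2/3) S^(1/2) = (1.486/10500) × 260.8 × 5.706^(2/3) × √0.014 = 0.0139.

n = 0.0139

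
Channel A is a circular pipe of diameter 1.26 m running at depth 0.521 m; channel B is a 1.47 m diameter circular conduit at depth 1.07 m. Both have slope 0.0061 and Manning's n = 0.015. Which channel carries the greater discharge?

Channel A: For a circular section of diameter D = 1.26 m at depth y = 0.521 m, the central angle is θ = 2 arccos(1 − 2y/D) = 2.794 rad. Then A = (D²/8)(θ − sin θ) = 0.4868 m² and P = Dθ/2 = 1.76 m. Hydraulic radius R = A/P = 0.4868/1.76 = 0.2766 m. Q_A = (1/0.015)·0.4868·0.2766^(2/3)·√0.0061 = 1.076 m³/s.
Channel B: For a circular section of diameter D = 1.47 m at depth y = 1.07 m, the central angle is θ = 2 arccos(1 − 2y/D) = 4.088 rad. Then A = (D²/8)(θ − sin θ) = 1.323 m² and P = Dθ/2 = 3.005 m. Hydraulic radius R = A/P = 1.323/3.005 = 0.4404 m. Q_B = (1/0.015)·1.323·0.4404^(2/3)·√0.0061 = 3.989 m³/s.
Q_A = 1.076 m³/s vs Q_B = 3.989 m³/s, so channel B carries more.

channel B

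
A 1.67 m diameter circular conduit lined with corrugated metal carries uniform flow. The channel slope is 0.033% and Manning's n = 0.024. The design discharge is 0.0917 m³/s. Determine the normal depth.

y_n = 0.355 m

Manning's equation rearranged: A R^(2/3) = nQ / (1·√S) = 0.024 × 0.0917 / (√0.00033) = 0.1212.
Try y = 0.257 m: A R^(2/3) = 0.0627 — low.
Try y = 0.392 m: A R^(2/3) = 0.1479 — high.
Try y = 0.355 m: A R^(2/3) = 0.1212 — matches.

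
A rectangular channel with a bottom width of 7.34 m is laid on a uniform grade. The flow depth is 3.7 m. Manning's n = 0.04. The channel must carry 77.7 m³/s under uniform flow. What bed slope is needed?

S = 0.0058

Flow area A = b·y = 7.34 × 3.7 = 27.16 m². Wetted perimeter P = b + 2y = 7.34 + 2×3.7 = 14.74 m.
Hydraulic radius R = A/P = 27.16/14.74 = 1.842 m.
From Manning's equation, S = [nQ / (1 A R^(2/3))]² = [0.04 × 77.7 / (1 × 27.16 × 1.842^(2/3))]² = 0.0058.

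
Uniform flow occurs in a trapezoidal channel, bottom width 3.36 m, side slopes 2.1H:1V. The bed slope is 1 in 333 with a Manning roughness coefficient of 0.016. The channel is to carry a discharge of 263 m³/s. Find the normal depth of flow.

Manning's equation rearranged: A R^(2/3) = nQ / (1·√S) = 0.016 × 263 / (√0.003003) = 76.79.
At y = 3.07 m: A R^(2/3) = 43 — too small.
At y = 3.97 m: A R^(2/3) = 76.81 — close enough.

y_n = 3.97 m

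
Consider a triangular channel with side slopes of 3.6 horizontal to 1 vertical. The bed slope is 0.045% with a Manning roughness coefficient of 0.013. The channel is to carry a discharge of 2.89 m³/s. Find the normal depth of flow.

y_n = 0.92 m

Manning's equation rearranged: A R^(2/3) = nQ / (1·√S) = 0.013 × 2.89 / (√0.00045) = 1.771.
Try y = 1.06 m: A R^(2/3) = 2.584 — high.
Try y = 0.784 m: A R^(2/3) = 1.156 — low.
Try y = 0.92 m: A R^(2/3) = 1.771 — matches.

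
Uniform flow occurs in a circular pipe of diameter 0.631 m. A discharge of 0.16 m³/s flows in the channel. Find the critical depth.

y_c = 0.253 m

At critical depth, Q² T / (g A³) = 1, i.e. A³/T = Q²/g = 0.16²/9.81 = 0.00261.
At y = 0.19 m: A³/T = 0.0008616 — low.
At y = 0.32 m: A³/T = 0.006395 — high.
At y = 0.253 m: A³/T = 0.002601 — matches.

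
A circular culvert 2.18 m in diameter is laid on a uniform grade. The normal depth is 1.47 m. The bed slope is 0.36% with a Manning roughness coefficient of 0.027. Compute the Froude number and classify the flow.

For a circular section of diameter D = 2.18 m at depth y = 1.47 m, the central angle is θ = 2 arccos(1 − 2y/D) = 3.854 rad. Then A = (D²/8)(θ − sin θ) = 2.678 m² and P = Dθ/2 = 4.201 m.
Hydraulic radius R = A/P = 2.678/4.201 = 0.6374 m.
V = (1/n) R^(2/3) √S = (1/0.027) × 0.6374^(2/3) × √0.0036 = 1.646 m/s. Hydraulic depth D_h = A/T = 2.678/2.043 = 1.31 m.
Froude number Fr = V/√(g·D_h) = 1.646/√(9.81×1.31) = 0.459, which is less than 1, so the flow is subcritical.

subcritical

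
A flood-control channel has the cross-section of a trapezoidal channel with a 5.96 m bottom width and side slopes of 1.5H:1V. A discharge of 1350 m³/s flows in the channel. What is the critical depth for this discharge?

At critical depth, Q² T / (g A³) = 1, i.e. A³/T = Q²/g = 1350²/9.81 = 185800.
Trying y = 7.73 m: A³/T = 85720 — too small.
Trying y = 9.28 m: A³/T = 185800 — close enough.

y_c = 9.28 m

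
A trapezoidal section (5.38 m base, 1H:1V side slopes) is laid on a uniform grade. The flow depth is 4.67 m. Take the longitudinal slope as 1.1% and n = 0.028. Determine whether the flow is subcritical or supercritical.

With bottom width b = 5.38 m and side slope z = 1: A = (b + zy)y = (5.38 + 1×4.67)×4.67 = 46.93 m²; P = b + 2y√(1+z²) = 5.38 + 2×4.67×1.414 = 18.59 m.
Hydraulic radius R = A/P = 46.93/18.59 = 2.525 m.
V = (1/n) R^(2/3) √S = (1/0.028) × 2.525^(2/3) × √0.011 = 6.945 m/s. Hydraulic depth D_h = A/T = 46.93/14.72 = 3.188 m.
Froude number Fr = V/√(g·D_h) = 6.945/√(9.81×3.188) = 1.24, which is greater than 1, so the flow is supercritical.

supercritical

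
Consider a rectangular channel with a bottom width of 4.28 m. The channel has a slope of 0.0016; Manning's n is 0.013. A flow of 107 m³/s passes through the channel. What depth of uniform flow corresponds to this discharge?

Manning's equation rearranged: A R^(2/3) = nQ / (1·√S) = 0.013 × 107 / (√0.0016) = 34.77.
At y = 4.13 m: A R^(2/3) = 22.22 — too small.
At y = 6.69 m: A R^(2/3) = 39.52 — too large.
At y = 6 m: A R^(2/3) = 34.8 — close enough.

y_n = 6 m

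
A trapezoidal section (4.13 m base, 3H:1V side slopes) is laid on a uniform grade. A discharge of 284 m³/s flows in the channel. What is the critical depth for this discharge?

y_c = 3.87 m

At critical depth, Q² T / (g A³) = 1, i.e. A³/T = Q²/g = 284²/9.81 = 8222.
Trying y = 4.77 m: A³/T = 20780 — too large.
Trying y = 3.87 m: A³/T = 8264 — ≈ 8222.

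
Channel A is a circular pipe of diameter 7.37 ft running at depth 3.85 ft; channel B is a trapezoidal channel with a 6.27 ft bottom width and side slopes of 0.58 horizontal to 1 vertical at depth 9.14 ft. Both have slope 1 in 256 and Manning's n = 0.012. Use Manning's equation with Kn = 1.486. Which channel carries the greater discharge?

Channel A: For a circular section of diameter D = 7.37 ft at depth y = 3.85 ft, the central angle is θ = 2 arccos(1 − 2y/D) = 3.231 rad. Then A = (D²/8)(θ − sin θ) = 22.55 ft² and P = Dθ/2 = 11.91 ft. Hydraulic radius R = A/P = 22.55/11.91 = 1.894 ft. Q_A = (1.486/0.012)·22.55·1.894^(2/3)·√0.003906 = 267.1 ft³/s.
Channel B: With bottom width b = 6.27 ft and side slope z = 0.58: A = (b + zy)y = (6.27 + 0.58×9.14)×9.14 = 105.8 ft²; P = b + 2y√(1+z²) = 6.27 + 2×9.14×1.156 = 27.4 ft. Hydraulic radius R = A/P = 105.8/27.4 = 3.86 ft. Q_B = (1.486/0.012)·105.8·3.86^(2/3)·√0.003906 = 2014 ft³/s.
Q_A = 267.1 ft³/s vs Q_B = 2014 ft³/s, so channel B carries more.

channel B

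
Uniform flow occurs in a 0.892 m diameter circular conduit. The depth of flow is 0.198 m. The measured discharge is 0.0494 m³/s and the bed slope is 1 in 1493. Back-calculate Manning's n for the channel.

n = 0.013

For a circular section of diameter D = 0.892 m at depth y = 0.198 m, the central angle is θ = 2 arccos(1 − 2y/D) = 1.962 rad. Then A = (D²/8)(θ − sin θ) = 0.1032 m² and P = Dθ/2 = 0.8752 m.
Hydraulic radius R = A/P = 0.1032/0.8752 = 0.118 m.
Rearranging Manning's equation: n = (1/Q) A R^(2/3) S^(1/2) = (1/0.0494) × 0.1032 × 0.118^(2/3) × √0.0006698 = 0.013.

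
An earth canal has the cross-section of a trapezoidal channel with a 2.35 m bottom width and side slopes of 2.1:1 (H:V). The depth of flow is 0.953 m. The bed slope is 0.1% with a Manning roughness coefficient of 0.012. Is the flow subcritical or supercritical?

subcritical

With bottom width b = 2.35 m and side slope z = 2.1: A = (b + zy)y = (2.35 + 2.1×0.953)×0.953 = 4.147 m²; P = b + 2y√(1+z²) = 2.35 + 2×0.953×2.326 = 6.783 m.
Hydraulic radius R = A/P = 4.147/6.783 = 0.6113 m.
V = (1/n) R^(2/3) √S = (1/0.012) × 0.6113^(2/3) × √0.001 = 1.898 m/s. Hydraulic depth D_h = A/T = 4.147/6.353 = 0.6528 m.
Froude number Fr = V/√(g·D_h) = 1.898/√(9.81×0.6528) = 0.75, which is less than 1, so the flow is subcritical.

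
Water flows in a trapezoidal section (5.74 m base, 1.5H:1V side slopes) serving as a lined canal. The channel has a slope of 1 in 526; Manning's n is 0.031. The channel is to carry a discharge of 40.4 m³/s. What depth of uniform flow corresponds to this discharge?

y_n = 2.34 m

Manning's equation rearranged: A R^(2/3) = nQ / (1·√S) = 0.031 × 40.4 / (√0.001901) = 28.72.
Trying y = 1.92 m: A R^(2/3) = 19.78 — short.
Trying y = 2.72 m: A R^(2/3) = 38.31 — over.
Trying y = 2.34 m: A R^(2/3) = 28.7 — matches.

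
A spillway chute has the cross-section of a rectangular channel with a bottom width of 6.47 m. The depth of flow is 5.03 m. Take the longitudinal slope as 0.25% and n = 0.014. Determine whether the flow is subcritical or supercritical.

Flow area A = b·y = 6.47 × 5.03 = 32.54 m². Wetted perimeter P = b + 2y = 6.47 + 2×5.03 = 16.53 m.
Hydraulic radius R = A/P = 32.54/16.53 = 1.969 m.
V = (1/n) R^(2/3) √S = (1/0.014) × 1.969^(2/3) × √0.0025 = 5.61 m/s. Hydraulic depth D_h = A/T = 32.54/6.47 = 5.03 m.
Froude number Fr = V/√(g·D_h) = 5.61/√(9.81×5.03) = 0.799, which is less than 1, so the flow is subcritical.

subcritical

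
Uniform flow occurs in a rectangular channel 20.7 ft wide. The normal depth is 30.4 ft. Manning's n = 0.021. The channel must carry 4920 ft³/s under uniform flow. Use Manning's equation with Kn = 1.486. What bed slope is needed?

S = 0.0008

Flow area A = b·y = 20.7 × 30.4 = 629.3 ft². Wetted perimeter P = b + 2y = 20.7 + 2×30.4 = 81.5 ft.
Hydraulic radius R = A/P = 629.3/81.5 = 7.721 ft.
From Manning's equation, S = [nQ / (1.486 A R^(2/3))]² = [0.021 × 4920 / (1.486 × 629.3 × 7.721^(2/3))]² = 0.0008.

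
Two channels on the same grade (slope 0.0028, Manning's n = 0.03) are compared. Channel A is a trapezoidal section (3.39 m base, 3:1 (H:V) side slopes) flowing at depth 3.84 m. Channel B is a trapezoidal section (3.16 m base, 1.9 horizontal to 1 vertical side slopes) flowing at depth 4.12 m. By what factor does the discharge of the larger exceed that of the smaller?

1.22

Channel A: With bottom width b = 3.39 m and side slope z = 3: A = (b + zy)y = (3.39 + 3×3.84)×3.84 = 57.25 m²; P = b + 2y√(1+z²) = 3.39 + 2×3.84×3.162 = 27.68 m. Hydraulic radius R = A/P = 57.25/27.68 = 2.069 m. Q_A = (1/0.03)·57.25·2.069^(2/3)·√0.0028 = 164 m³/s.
Channel B: With bottom width b = 3.16 m and side slope z = 1.9: A = (b + zy)y = (3.16 + 1.9×4.12)×4.12 = 45.27 m²; P = b + 2y√(1+z²) = 3.16 + 2×4.12×2.147 = 20.85 m. Hydraulic radius R = A/P = 45.27/20.85 = 2.171 m. Q_B = (1/0.03)·45.27·2.171^(2/3)·√0.0028 = 133.9 m³/s.
The larger discharge is 164 m³/s and the smaller is 133.9 m³/s; the ratio is 1.22.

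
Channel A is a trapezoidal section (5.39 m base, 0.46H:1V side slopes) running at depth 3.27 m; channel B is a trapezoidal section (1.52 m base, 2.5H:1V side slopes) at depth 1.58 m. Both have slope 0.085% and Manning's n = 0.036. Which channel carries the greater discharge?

channel A

Channel A: With bottom width b = 5.39 m and side slope z = 0.46: A = (b + zy)y = (5.39 + 0.46×3.27)×3.27 = 22.54 m²; P = b + 2y√(1+z²) = 5.39 + 2×3.27×1.101 = 12.59 m. Hydraulic radius R = A/P = 22.54/12.59 = 1.791 m. Q_A = (1/0.036)·22.54·1.791^(2/3)·√0.00085 = 26.92 m³/s.
Channel B: With bottom width b = 1.52 m and side slope z = 2.5: A = (b + zy)y = (1.52 + 2.5×1.58)×1.58 = 8.643 m²; P = b + 2y√(1+z²) = 1.52 + 2×1.58×2.693 = 10.03 m. Hydraulic radius R = A/P = 8.643/10.03 = 0.8618 m. Q_B = (1/0.036)·8.643·0.8618^(2/3)·√0.00085 = 6.339 m³/s.
Q_A = 26.92 m³/s vs Q_B = 6.339 m³/s, so channel A carries more.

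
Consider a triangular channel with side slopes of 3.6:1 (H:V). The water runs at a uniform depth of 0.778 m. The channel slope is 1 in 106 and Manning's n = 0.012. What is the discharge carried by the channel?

For a triangular section with side slope z = 3.6: A = zy² = 3.6×0.778² = 2.179 m²; P = 2y√(1+z²) = 2×0.778×3.736 = 5.814 m.
Hydraulic radius R = A/P = 2.179/5.814 = 0.3748 m.
Manning's equation: Q = (1/n) A R^(2/3) S^(1/2) = (1/0.012) × 2.179 × 0.3748^(2/3) × 0.009434^(1/2) = 9.17 m³/s.

Q = 9.17 m³/s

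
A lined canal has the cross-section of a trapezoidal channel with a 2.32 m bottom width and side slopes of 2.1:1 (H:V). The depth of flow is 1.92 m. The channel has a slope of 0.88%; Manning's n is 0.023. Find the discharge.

Q = 52.5 m³/s

With bottom width b = 2.32 m and side slope z = 2.1: A = (b + zy)y = (2.32 + 2.1×1.92)×1.92 = 12.2 m²; P = b + 2y√(1+z²) = 2.32 + 2×1.92×2.326 = 11.25 m.
Hydraulic radius R = A/P = 12.2/11.25 = 1.084 m.
Manning's equation: Q = (1/n) A R^(2/3) S^(1/2) = (1/0.023) × 12.2 × 1.084^(2/3) × 0.0088^(1/2) = 52.5 m³/s.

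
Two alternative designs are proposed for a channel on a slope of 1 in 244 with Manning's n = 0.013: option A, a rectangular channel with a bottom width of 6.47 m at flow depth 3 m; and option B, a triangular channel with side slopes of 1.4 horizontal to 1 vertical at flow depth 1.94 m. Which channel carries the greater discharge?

Channel A: Flow area A = b·y = 6.47 × 3 = 19.41 m². Wetted perimeter P = b + 2y = 6.47 + 2×3 = 12.47 m. Hydraulic radius R = A/P = 19.41/12.47 = 1.557 m. Q_A = (1/0.013)·19.41·1.557^(2/3)·√0.004098 = 128.4 m³/s.
Channel B: For a triangular section with side slope z = 1.4: A = zy² = 1.4×1.94² = 5.269 m²; P = 2y√(1+z²) = 2×1.94×1.72 = 6.675 m. Hydraulic radius R = A/P = 5.269/6.675 = 0.7893 m. Q_B = (1/0.013)·5.269·0.7893^(2/3)·√0.004098 = 22.16 m³/s.
Q_A = 128.4 m³/s vs Q_B = 22.16 m³/s, so channel A carries more.

channel A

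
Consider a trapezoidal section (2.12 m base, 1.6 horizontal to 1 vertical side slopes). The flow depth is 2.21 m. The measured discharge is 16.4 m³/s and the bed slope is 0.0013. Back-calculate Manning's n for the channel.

With bottom width b = 2.12 m and side slope z = 1.6: A = (b + zy)y = (2.12 + 1.6×2.21)×2.21 = 12.5 m²; P = b + 2y√(1+z²) = 2.12 + 2×2.21×1.887 = 10.46 m.
Hydraulic radius R = A/P = 12.5/10.46 = 1.195 m.
Rearranging Manning's equation: n = (1/Q) A R^(2/3) S^(1/2) = (1/16.4) × 12.5 × 1.195^(2/3) × √0.0013 = 0.0309.

n = 0.0309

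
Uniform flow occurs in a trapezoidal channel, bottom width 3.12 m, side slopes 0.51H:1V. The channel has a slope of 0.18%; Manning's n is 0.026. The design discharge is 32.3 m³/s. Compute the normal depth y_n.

Manning's equation rearranged: A R^(2/3) = nQ / (1·√S) = 0.026 × 32.3 / (√0.0018) = 19.79.
Trying y = 3.96 m: A R^(2/3) = 28.93 — over.
Trying y = 3.21 m: A R^(2/3) = 19.82 — ≈ 19.79.

y_n = 3.21 m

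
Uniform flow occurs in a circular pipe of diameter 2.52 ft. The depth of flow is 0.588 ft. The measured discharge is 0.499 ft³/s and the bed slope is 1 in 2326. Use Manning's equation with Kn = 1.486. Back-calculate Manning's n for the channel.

For a circular section of diameter D = 2.52 ft at depth y = 0.588 ft, the central angle is θ = 2 arccos(1 − 2y/D) = 2.017 rad. Then A = (D²/8)(θ − sin θ) = 0.8845 ft² and P = Dθ/2 = 2.541 ft.
Hydraulic radius R = A/P = 0.8845/2.541 = 0.3481 ft.
Rearranging Manning's equation: n = (1.486/Q) A R^(2/3) S^(1/2) = (1.486/0.499) × 0.8845 × 0.3481^(2/3) × √0.0004299 = 0.027.

n = 0.027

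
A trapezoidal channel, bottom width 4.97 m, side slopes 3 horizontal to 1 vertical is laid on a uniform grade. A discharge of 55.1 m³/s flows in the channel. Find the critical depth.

At critical depth, Q² T / (g A³) = 1, i.e. A³/T = Q²/g = 55.1²/9.81 = 309.5.
Trying y = 1.3 m: A³/T = 120.1 — short.
Trying y = 1.67 m: A³/T = 308.8 — ≈ 309.5.

y_c = 1.67 m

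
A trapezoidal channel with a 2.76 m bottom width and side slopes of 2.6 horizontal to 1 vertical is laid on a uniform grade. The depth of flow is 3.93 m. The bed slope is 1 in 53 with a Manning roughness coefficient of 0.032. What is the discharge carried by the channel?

Q = 355 m³/s

With bottom width b = 2.76 m and side slope z = 2.6: A = (b + zy)y = (2.76 + 2.6×3.93)×3.93 = 51 m²; P = b + 2y√(1+z²) = 2.76 + 2×3.93×2.786 = 24.66 m.
Hydraulic radius R = A/P = 51/24.66 = 2.069 m.
Manning's equation: Q = (1/n) A R^(2/3) S^(1/2) = (1/0.032) × 51 × 2.069^(2/3) × 0.01887^(1/2) = 355 m³/s.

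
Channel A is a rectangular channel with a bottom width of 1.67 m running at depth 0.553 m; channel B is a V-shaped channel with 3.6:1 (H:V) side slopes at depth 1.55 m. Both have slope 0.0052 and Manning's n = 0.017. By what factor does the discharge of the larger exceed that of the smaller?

16.1

Channel A: Flow area A = b·y = 1.67 × 0.553 = 0.9235 m². Wetted perimeter P = b + 2y = 1.67 + 2×0.553 = 2.776 m. Hydraulic radius R = A/P = 0.9235/2.776 = 0.3327 m. Q_A = (1/0.017)·0.9235·0.3327^(2/3)·√0.0052 = 1.881 m³/s.
Channel B: For a triangular section with side slope z = 3.6: A = zy² = 3.6×1.55² = 8.649 m²; P = 2y√(1+z²) = 2×1.55×3.736 = 11.58 m. Hydraulic radius R = A/P = 8.649/11.58 = 0.7467 m. Q_B = (1/0.017)·8.649·0.7467^(2/3)·√0.0052 = 30.2 m³/s.
The larger discharge is 30.2 m³/s and the smaller is 1.881 m³/s; the ratio is 16.1.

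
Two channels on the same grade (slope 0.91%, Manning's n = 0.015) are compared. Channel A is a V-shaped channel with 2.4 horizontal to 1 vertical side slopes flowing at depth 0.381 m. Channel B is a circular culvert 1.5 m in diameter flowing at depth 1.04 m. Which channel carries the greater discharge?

Channel A: For a triangular section with side slope z = 2.4: A = zy² = 2.4×0.381² = 0.3484 m²; P = 2y√(1+z²) = 2×0.381×2.6 = 1.981 m. Hydraulic radius R = A/P = 0.3484/1.981 = 0.1758 m. Q_A = (1/0.015)·0.3484·0.1758^(2/3)·√0.0091 = 0.6954 m³/s.
Channel B: For a circular section of diameter D = 1.5 m at depth y = 1.04 m, the central angle is θ = 2 arccos(1 − 2y/D) = 3.936 rad. Then A = (D²/8)(θ − sin θ) = 1.307 m² and P = Dθ/2 = 2.952 m. Hydraulic radius R = A/P = 1.307/2.952 = 0.443 m. Q_B = (1/0.015)·1.307·0.443^(2/3)·√0.0091 = 4.832 m³/s.
Q_A = 0.6954 m³/s vs Q_B = 4.832 m³/s, so channel B carries more.

channel B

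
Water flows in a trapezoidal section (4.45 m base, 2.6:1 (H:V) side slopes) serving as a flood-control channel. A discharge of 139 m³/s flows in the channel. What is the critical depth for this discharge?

y_c = 2.84 m

At critical depth, Q² T / (g A³) = 1, i.e. A³/T = Q²/g = 139²/9.81 = 1970.
Try y = 3.3 m: A³/T = 3679 — too large.
Try y = 2.43 m: A³/T = 1049 — too small.
Try y = 2.84 m: A³/T = 1975 — close enough.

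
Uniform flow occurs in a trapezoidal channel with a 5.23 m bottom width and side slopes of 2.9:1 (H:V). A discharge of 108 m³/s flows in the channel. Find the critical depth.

y_c = 2.34 m

At critical depth, Q² T / (g A³) = 1, i.e. A³/T = Q²/g = 108²/9.81 = 1189.
At y = 1.63 m: A³/T = 291.1 — low.
At y = 2.71 m: A³/T = 2131 — high.
At y = 2.34 m: A³/T = 1182 — ≈ 1189.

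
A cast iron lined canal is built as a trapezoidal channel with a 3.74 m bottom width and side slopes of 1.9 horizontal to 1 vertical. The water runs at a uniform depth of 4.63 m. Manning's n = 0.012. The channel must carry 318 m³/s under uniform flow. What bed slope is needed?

With bottom width b = 3.74 m and side slope z = 1.9: A = (b + zy)y = (3.74 + 1.9×4.63)×4.63 = 58.05 m²; P = b + 2y√(1+z²) = 3.74 + 2×4.63×2.147 = 23.62 m.
Hydraulic radius R = A/P = 58.05/23.62 = 2.457 m.
From Manning's equation, S = [nQ / (1 A R^(2/3))]² = [0.012 × 318 / (1 × 58.05 × 2.457^(2/3))]² = 0.0013.

S = 0.0013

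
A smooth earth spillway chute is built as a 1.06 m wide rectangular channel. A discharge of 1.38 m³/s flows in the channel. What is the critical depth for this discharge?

For a rectangular channel, critical depth y_c = (q²/g)^(1/3) where q = Q/b = 1.38/1.06 = 1.302 m²/s.
So y_c = (1.302²/9.81)^(1/3) = 0.557 m.

y_c = 0.557 m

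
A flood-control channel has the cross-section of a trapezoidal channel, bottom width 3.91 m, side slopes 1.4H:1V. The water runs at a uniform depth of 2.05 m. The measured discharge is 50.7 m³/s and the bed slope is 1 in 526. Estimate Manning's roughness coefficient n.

n = 0.014

With bottom width b = 3.91 m and side slope z = 1.4: A = (b + zy)y = (3.91 + 1.4×2.05)×2.05 = 13.9 m²; P = b + 2y√(1+z²) = 3.91 + 2×2.05×1.72 = 10.96 m.
Hydraulic radius R = A/P = 13.9/10.96 = 1.268 m.
Rearranging Manning's equation: n = (1/Q) A R^(2/3) S^(1/2) = (1/50.7) × 13.9 × 1.268^(2/3) × √0.001901 = 0.014.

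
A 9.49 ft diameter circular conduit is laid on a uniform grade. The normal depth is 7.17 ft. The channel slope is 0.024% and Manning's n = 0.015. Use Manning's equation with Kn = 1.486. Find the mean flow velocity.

V = 3.1 ft/s

For a circular section of diameter D = 9.49 ft at depth y = 7.17 ft, the central angle is θ = 2 arccos(1 − 2y/D) = 4.214 rad. Then A = (D²/8)(θ − sin θ) = 57.33 ft² and P = Dθ/2 = 20 ft.
Hydraulic radius R = A/P = 57.33/20 = 2.867 ft.
From Manning's equation, V = (1.486/n) R^(2/3) S^(1/2) = (1.486/0.015) × 2.867^(2/3) × 0.00024^(1/2) = 3.1 ft/s.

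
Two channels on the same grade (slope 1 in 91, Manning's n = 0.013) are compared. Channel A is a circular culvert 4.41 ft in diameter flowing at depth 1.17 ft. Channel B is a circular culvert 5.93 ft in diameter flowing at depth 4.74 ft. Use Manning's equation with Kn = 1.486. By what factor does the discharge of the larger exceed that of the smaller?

14

Channel A: For a circular section of diameter D = 4.41 ft at depth y = 1.17 ft, the central angle is θ = 2 arccos(1 − 2y/D) = 2.164 rad. Then A = (D²/8)(θ − sin θ) = 3.247 ft² and P = Dθ/2 = 4.772 ft. Hydraulic radius R = A/P = 3.247/4.772 = 0.6803 ft. Q_A = (1.486/0.013)·3.247·0.6803^(2/3)·√0.01099 = 30.09 ft³/s.
Channel B: For a circular section of diameter D = 5.93 ft at depth y = 4.74 ft, the central angle is θ = 2 arccos(1 − 2y/D) = 4.425 rad. Then A = (D²/8)(θ − sin θ) = 23.67 ft² and P = Dθ/2 = 13.12 ft. Hydraulic radius R = A/P = 23.67/13.12 = 1.804 ft. Q_B = (1.486/0.013)·23.67·1.804^(2/3)·√0.01099 = 420.2 ft³/s.
The larger discharge is 420.2 ft³/s and the smaller is 30.09 ft³/s; the ratio is 14.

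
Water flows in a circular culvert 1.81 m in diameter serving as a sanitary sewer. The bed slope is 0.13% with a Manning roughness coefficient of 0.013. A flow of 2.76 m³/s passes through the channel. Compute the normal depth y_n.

y_n = 1.07 m

Manning's equation rearranged: A R^(2/3) = nQ / (1·√S) = 0.013 × 2.76 / (√0.0013) = 0.9951.
Try y = 1.29 m: A R^(2/3) = 1.3 — too large.
Try y = 0.849 m: A R^(2/3) = 0.6794 — too small.
Try y = 1.07 m: A R^(2/3) = 0.9959 — ≈ 0.9951.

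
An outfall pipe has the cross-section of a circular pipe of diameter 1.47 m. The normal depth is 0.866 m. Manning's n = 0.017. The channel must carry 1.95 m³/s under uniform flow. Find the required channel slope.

For a circular section of diameter D = 1.47 m at depth y = 0.866 m, the central angle is θ = 2 arccos(1 − 2y/D) = 3.5 rad. Then A = (D²/8)(θ − sin θ) = 1.04 m² and P = Dθ/2 = 2.572 m.
Hydraulic radius R = A/P = 1.04/2.572 = 0.4043 m.
From Manning's equation, S = [nQ / (1 A R^(2/3))]² = [0.017 × 1.95 / (1 × 1.04 × 0.4043^(2/3))]² = 0.0034.

S = 0.0034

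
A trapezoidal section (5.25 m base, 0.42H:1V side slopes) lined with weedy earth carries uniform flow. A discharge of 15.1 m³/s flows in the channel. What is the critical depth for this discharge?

At critical depth, Q² T / (g A³) = 1, i.e. A³/T = Q²/g = 15.1²/9.81 = 23.24.
Trying y = 0.658 m: A³/T = 8.286 — low.
Trying y = 0.921 m: A³/T = 23.23 — ≈ 23.24.

y_c = 0.921 m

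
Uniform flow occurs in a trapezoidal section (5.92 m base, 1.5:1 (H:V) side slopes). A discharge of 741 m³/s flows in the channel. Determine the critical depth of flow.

y_c = 6.99 m

At critical depth, Q² T / (g A³) = 1, i.e. A³/T = Q²/g = 741²/9.81 = 55970.
Trying y = 8.54 m: A³/T = 129800 — over.
Trying y = 5.59 m: A³/T = 22540 — short.
Trying y = 6.99 m: A³/T = 56080 — matches.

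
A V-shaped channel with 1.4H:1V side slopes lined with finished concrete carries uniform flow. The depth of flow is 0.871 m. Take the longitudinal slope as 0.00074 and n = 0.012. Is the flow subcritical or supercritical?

subcritical

For a triangular section with side slope z = 1.4: A = zy² = 1.4×0.871² = 1.062 m²; P = 2y√(1+z²) = 2×0.871×1.72 = 2.997 m.
Hydraulic radius R = A/P = 1.062/2.997 = 0.3544 m.
V = (1/n) R^(2/3) √S = (1/0.012) × 0.3544^(2/3) × √0.00074 = 1.135 m/s. Hydraulic depth D_h = A/T = 1.062/2.439 = 0.4355 m.
Froude number Fr = V/√(g·D_h) = 1.135/√(9.81×0.4355) = 0.549, which is less than 1, so the flow is subcritical.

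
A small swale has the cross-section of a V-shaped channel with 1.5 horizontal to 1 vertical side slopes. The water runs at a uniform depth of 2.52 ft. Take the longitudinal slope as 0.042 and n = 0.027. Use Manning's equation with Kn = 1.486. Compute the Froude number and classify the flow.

supercritical

For a triangular section with side slope z = 1.5: A = zy² = 1.5×2.52² = 9.526 ft²; P = 2y√(1+z²) = 2×2.52×1.803 = 9.086 ft.
Hydraulic radius R = A/P = 9.526/9.086 = 1.048 ft.
V = (1.486/n) R^(2/3) √S = (1.486/0.027) × 1.048^(2/3) × √0.042 = 11.64 ft/s. Hydraulic depth D_h = A/T = 9.526/7.56 = 1.26 ft.
Froude number Fr = V/√(g·D_h) = 11.64/√(32.2×1.26) = 1.83, which is greater than 1, so the flow is supercritical.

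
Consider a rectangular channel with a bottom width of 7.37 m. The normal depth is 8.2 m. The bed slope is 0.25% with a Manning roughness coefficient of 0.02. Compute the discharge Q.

Q = 281 m³/s

Flow area A = b·y = 7.37 × 8.2 = 60.43 m². Wetted perimeter P = b + 2y = 7.37 + 2×8.2 = 23.77 m.
Hydraulic radius R = A/P = 60.43/23.77 = 2.542 m.
Manning's equation: Q = (1/n) A R^(2/3) S^(1/2) = (1/0.02) × 60.43 × 2.542^(2/3) × 0.0025^(1/2) = 281 m³/s.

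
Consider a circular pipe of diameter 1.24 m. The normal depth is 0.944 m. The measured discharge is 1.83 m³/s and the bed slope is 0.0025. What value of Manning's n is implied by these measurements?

n = 0.014

For a circular section of diameter D = 1.24 m at depth y = 0.944 m, the central angle is θ = 2 arccos(1 − 2y/D) = 4.241 rad. Then A = (D²/8)(θ − sin θ) = 0.9865 m² and P = Dθ/2 = 2.63 m.
Hydraulic radius R = A/P = 0.9865/2.63 = 0.3751 m.
Rearranging Manning's equation: n = (1/Q) A R^(2/3) S^(1/2) = (1/1.83) × 0.9865 × 0.3751^(2/3) × √0.0025 = 0.014.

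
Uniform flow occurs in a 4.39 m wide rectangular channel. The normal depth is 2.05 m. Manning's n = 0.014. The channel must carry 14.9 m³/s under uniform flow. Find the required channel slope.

S = 0.000497

Flow area A = b·y = 4.39 × 2.05 = 8.999 m². Wetted perimeter P = b + 2y = 4.39 + 2×2.05 = 8.49 m.
Hydraulic radius R = A/P = 8.999/8.49 = 1.06 m.
From Manning's equation, S = [nQ / (1 A R^(2/3))]² = [0.014 × 14.9 / (1 × 8.999 × 1.06^(2/3))]² = 0.000497.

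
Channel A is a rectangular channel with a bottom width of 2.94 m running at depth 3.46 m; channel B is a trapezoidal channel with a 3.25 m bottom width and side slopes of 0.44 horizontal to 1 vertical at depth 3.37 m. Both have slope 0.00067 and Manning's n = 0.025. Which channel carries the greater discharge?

Channel A: Flow area A = b·y = 2.94 × 3.46 = 10.17 m². Wetted perimeter P = b + 2y = 2.94 + 2×3.46 = 9.86 m. Hydraulic radius R = A/P = 10.17/9.86 = 1.032 m. Q_A = (1/0.025)·10.17·1.032^(2/3)·√0.00067 = 10.75 m³/s.
Channel B: With bottom width b = 3.25 m and side slope z = 0.44: A = (b + zy)y = (3.25 + 0.44×3.37)×3.37 = 15.95 m²; P = b + 2y√(1+z²) = 3.25 + 2×3.37×1.093 = 10.61 m. Hydraulic radius R = A/P = 15.95/10.61 = 1.503 m. Q_B = (1/0.025)·15.95·1.503^(2/3)·√0.00067 = 21.67 m³/s.
Q_A = 10.75 m³/s vs Q_B = 21.67 m³/s, so channel B carries more.

channel B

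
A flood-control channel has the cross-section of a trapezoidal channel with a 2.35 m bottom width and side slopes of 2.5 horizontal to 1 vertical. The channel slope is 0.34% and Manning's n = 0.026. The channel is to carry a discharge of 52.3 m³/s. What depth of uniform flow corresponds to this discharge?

Manning's equation rearranged: A R^(2/3) = nQ / (1·√S) = 0.026 × 52.3 / (√0.0034) = 23.32.
Try y = 2.1 m: A R^(2/3) = 17.71 — too small.
Try y = 2.37 m: A R^(2/3) = 23.33 — ≈ 23.32.

y_n = 2.37 m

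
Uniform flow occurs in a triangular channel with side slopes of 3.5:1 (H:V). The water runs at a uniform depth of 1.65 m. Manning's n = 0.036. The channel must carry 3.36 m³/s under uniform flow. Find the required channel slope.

S = 0.000219

For a triangular section with side slope z = 3.5: A = zy² = 3.5×1.65² = 9.529 m²; P = 2y√(1+z²) = 2×1.65×3.64 = 12.01 m.
Hydraulic radius R = A/P = 9.529/12.01 = 0.7933 m.
From Manning's equation, S = [nQ / (1 A R^(2/3))]² = [0.036 × 3.36 / (1 × 9.529 × 0.7933^(2/3))]² = 0.000219.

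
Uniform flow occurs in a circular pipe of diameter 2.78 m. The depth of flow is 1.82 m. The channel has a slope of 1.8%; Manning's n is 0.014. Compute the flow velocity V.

For a circular section of diameter D = 2.78 m at depth y = 1.82 m, the central angle is θ = 2 arccos(1 − 2y/D) = 3.771 rad. Then A = (D²/8)(θ − sin θ) = 4.211 m² and P = Dθ/2 = 5.241 m.
Hydraulic radius R = A/P = 4.211/5.241 = 0.8034 m.
From Manning's equation, V = (1/n) R^(2/3) S^(1/2) = (1/0.014) × 0.8034^(2/3) × 0.018^(1/2) = 8.28 m/s.

V = 8.28 m/s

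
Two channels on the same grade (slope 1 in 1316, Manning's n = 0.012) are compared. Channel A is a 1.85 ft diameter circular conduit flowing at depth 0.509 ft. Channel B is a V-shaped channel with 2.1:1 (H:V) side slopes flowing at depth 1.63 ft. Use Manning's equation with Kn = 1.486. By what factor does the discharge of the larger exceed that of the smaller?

Channel A: For a circular section of diameter D = 1.85 ft at depth y = 0.509 ft, the central angle is θ = 2 arccos(1 − 2y/D) = 2.209 rad. Then A = (D²/8)(θ − sin θ) = 0.6012 ft² and P = Dθ/2 = 2.043 ft. Hydraulic radius R = A/P = 0.6012/2.043 = 0.2943 ft. Q_A = (1.486/0.012)·0.6012·0.2943^(2/3)·√0.0007599 = 0.908 ft³/s.
Channel B: For a triangular section with side slope z = 2.1: A = zy² = 2.1×1.63² = 5.579 ft²; P = 2y√(1+z²) = 2×1.63×2.326 = 7.583 ft. Hydraulic radius R = A/P = 5.579/7.583 = 0.7358 ft. Q_B = (1.486/0.012)·5.579·0.7358^(2/3)·√0.0007599 = 15.52 ft³/s.
The larger discharge is 15.52 ft³/s and the smaller is 0.908 ft³/s; the ratio is 17.1.

17.1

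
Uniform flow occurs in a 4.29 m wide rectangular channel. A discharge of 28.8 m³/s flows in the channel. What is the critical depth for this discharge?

For a rectangular channel, critical depth y_c = (q²/g)^(1/3) where q = Q/b = 28.8/4.29 = 6.713 m²/s.
So y_c = (6.713²/9.81)^(1/3) = 1.66 m.

y_c = 1.66 m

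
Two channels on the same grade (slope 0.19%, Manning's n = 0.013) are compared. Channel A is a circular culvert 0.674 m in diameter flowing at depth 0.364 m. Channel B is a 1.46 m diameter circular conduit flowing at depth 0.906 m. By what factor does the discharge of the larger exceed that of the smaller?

Channel A: For a circular section of diameter D = 0.674 m at depth y = 0.364 m, the central angle is θ = 2 arccos(1 − 2y/D) = 3.302 rad. Then A = (D²/8)(θ − sin θ) = 0.1966 m² and P = Dθ/2 = 1.113 m. Hydraulic radius R = A/P = 0.1966/1.113 = 0.1767 m. Q_A = (1/0.013)·0.1966·0.1767^(2/3)·√0.0019 = 0.2075 m³/s.
Channel B: For a circular section of diameter D = 1.46 m at depth y = 0.906 m, the central angle is θ = 2 arccos(1 − 2y/D) = 3.629 rad. Then A = (D²/8)(θ − sin θ) = 1.092 m² and P = Dθ/2 = 2.649 m. Hydraulic radius R = A/P = 1.092/2.649 = 0.4121 m. Q_B = (1/0.013)·1.092·0.4121^(2/3)·√0.0019 = 2.027 m³/s.
The larger discharge is 2.027 m³/s and the smaller is 0.2075 m³/s; the ratio is 9.77.

9.77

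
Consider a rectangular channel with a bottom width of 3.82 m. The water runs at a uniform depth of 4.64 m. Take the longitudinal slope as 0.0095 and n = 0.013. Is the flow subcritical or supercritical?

Flow area A = b·y = 3.82 × 4.64 = 17.72 m². Wetted perimeter P = b + 2y = 3.82 + 2×4.64 = 13.1 m.
Hydraulic radius R = A/P = 17.72/13.1 = 1.353 m.
V = (1/n) R^(2/3) √S = (1/0.013) × 1.353^(2/3) × √0.0095 = 9.172 m/s. Hydraulic depth D_h = A/T = 17.72/3.82 = 4.64 m.
Froude number Fr = V/√(g·D_h) = 9.172/√(9.81×4.64) = 1.36, which is greater than 1, so the flow is supercritical.

supercritical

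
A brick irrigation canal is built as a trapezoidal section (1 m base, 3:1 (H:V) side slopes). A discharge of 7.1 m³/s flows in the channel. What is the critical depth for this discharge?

At critical depth, Q² T / (g A³) = 1, i.e. A³/T = Q²/g = 7.1²/9.81 = 5.139.
At y = 0.604 m: A³/T = 1.06 — too small.
At y = 0.971 m: A³/T = 8.036 — too large.
At y = 0.876 m: A³/T = 5.131 — close enough.

y_c = 0.876 m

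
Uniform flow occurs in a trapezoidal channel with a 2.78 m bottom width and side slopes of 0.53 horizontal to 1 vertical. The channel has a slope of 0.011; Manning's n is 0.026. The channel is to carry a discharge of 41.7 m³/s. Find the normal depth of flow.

y_n = 2.33 m

Manning's equation rearranged: A R^(2/3) = nQ / (1·√S) = 0.026 × 41.7 / (√0.011) = 10.34.
At y = 2.89 m: A R^(2/3) = 15.12 — over.
At y = 1.64 m: A R^(2/3) = 5.669 — short.
At y = 2.33 m: A R^(2/3) = 10.34 — matches.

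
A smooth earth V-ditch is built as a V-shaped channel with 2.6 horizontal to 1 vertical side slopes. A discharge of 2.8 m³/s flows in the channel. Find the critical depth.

At critical depth, Q² T / (g A³) = 1, i.e. A³/T = Q²/g = 2.8²/9.81 = 0.7992.
At y = 0.907 m: A³/T = 2.075 — high.
At y = 0.749 m: A³/T = 0.7968 — ≈ 0.7992.

y_c = 0.749 m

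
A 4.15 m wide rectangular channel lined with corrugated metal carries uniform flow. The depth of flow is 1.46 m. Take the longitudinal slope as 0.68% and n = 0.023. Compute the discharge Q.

Flow area A = b·y = 4.15 × 1.46 = 6.059 m². Wetted perimeter P = b + 2y = 4.15 + 2×1.46 = 7.07 m.
Hydraulic radius R = A/P = 6.059/7.07 = 0.857 m.
Manning's equation: Q = (1/n) A R^(2/3) S^(1/2) = (1/0.023) × 6.059 × 0.857^(2/3) × 0.0068^(1/2) = 19.6 m³/s.

Q = 19.6 m³/s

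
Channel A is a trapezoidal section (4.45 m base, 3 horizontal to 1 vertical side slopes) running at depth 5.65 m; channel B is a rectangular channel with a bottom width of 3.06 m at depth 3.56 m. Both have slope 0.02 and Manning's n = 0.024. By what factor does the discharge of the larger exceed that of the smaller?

Channel A: With bottom width b = 4.45 m and side slope z = 3: A = (b + zy)y = (4.45 + 3×5.65)×5.65 = 120.9 m²; P = b + 2y√(1+z²) = 4.45 + 2×5.65×3.162 = 40.18 m. Hydraulic radius R = A/P = 120.9/40.18 = 3.009 m. Q_A = (1/0.024)·120.9·3.009^(2/3)·√0.02 = 1485 m³/s.
Channel B: Flow area A = b·y = 3.06 × 3.56 = 10.89 m². Wetted perimeter P = b + 2y = 3.06 + 2×3.56 = 10.18 m. Hydraulic radius R = A/P = 10.89/10.18 = 1.07 m. Q_B = (1/0.024)·10.89·1.07^(2/3)·√0.02 = 67.16 m³/s.
The larger discharge is 1485 m³/s and the smaller is 67.16 m³/s; the ratio is 22.1.

22.1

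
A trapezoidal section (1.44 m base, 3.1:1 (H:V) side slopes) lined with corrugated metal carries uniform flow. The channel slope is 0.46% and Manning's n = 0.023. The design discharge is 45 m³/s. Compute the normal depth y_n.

y_n = 1.97 m

Manning's equation rearranged: A R^(2/3) = nQ / (1·√S) = 0.023 × 45 / (√0.0046) = 15.26.
Trying y = 2.22 m: A R^(2/3) = 20.42 — too large.
Trying y = 1.43 m: A R^(2/3) = 7.121 — too small.
Trying y = 1.97 m: A R^(2/3) = 15.28 — close enough.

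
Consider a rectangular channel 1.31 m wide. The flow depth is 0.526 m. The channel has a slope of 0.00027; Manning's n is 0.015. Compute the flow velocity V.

Flow area A = b·y = 1.31 × 0.526 = 0.6891 m². Wetted perimeter P = b + 2y = 1.31 + 2×0.526 = 2.362 m.
Hydraulic radius R = A/P = 0.6891/2.362 = 0.2917 m.
From Manning's equation, V = (1/n) R^(2/3) S^(1/2) = (1/0.015) × 0.2917^(2/3) × 0.00027^(1/2) = 0.482 m/s.

V = 0.482 m/s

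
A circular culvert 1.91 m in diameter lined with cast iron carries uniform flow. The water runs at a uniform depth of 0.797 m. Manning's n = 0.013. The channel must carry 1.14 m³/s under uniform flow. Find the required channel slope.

S = 0.000541

For a circular section of diameter D = 1.91 m at depth y = 0.797 m, the central angle is θ = 2 arccos(1 − 2y/D) = 2.809 rad. Then A = (D²/8)(θ − sin θ) = 1.132 m² and P = Dθ/2 = 2.683 m.
Hydraulic radius R = A/P = 1.132/2.683 = 0.422 m.
From Manning's equation, S = [nQ / (1 A R^(2/3))]² = [0.013 × 1.14 / (1 × 1.132 × 0.422^(2/3))]² = 0.000541.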